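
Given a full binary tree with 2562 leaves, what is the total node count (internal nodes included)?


Leaf nodes (terminals): 2562
Internal nodes = n - 1 = 2562 - 1 = 2561
Total = leaves + internal = 2562 + 2561 = 5123

5123


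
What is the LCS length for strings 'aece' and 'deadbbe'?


DP table for LCS of 'aece' and 'deadbbe':
       d  e  a  d  b  b  e
    0  0  0  0  0  0  0  0
  a 0  0  0  1  1  1  1  1
  e 0  0  1  1  1  1  1  2
  c 0  0  1  1  1  1  1  2
  e 0  0  1  1  1  1  1  2
LCS: 'ae'
LCS length = 2

2


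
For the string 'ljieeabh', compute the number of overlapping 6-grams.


String 'ljieeabh' has length L = 8.
Number of overlapping n-grams = L - n + 1
Substituting: 8 - 6 + 1 = 3

3


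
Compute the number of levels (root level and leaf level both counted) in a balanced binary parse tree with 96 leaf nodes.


In a balanced binary tree with n leaves the deepest leaf is ceil(log2(n)) edges below the root,
so counting node levels inclusive of root and leaves gives ceil(log2(n)) + 1 levels.
log2(96) = 6.5850
ceil(6.5850) = 7
levels = 7 + 1 = 8

8


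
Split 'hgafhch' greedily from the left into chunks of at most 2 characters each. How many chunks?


'hgafhch' has 7 characters.
Chunking with max size 2:
  Chunk 1: 'hg' (positions 0-1)
  Chunk 2: 'af' (positions 2-3)
  Chunk 3: 'hc' (positions 4-5)
  Chunk 4: 'h' (positions 6-6)
Total chunks: ceil(7 / 2) = 4

4


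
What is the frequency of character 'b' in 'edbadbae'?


Scanning 'edbadbae' for 'b':
  Position 2: 'b' -> MATCH (count: 1)
  Position 5: 'b' -> MATCH (count: 2)
Total occurrences of 'b': 2

2


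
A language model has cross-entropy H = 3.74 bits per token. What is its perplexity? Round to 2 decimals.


Perplexity formula: PP = 2^H
H = 3.74
PP = 2^3.74
Decompose: 2^3.74 = 2^3 * 2^0.74
2^3 = 8, 2^0.74 ~ 1.6701758
PP ~ 8 * 1.6701758 = 13.3614064
Rounded to 2 decimals: 13.36

13.36


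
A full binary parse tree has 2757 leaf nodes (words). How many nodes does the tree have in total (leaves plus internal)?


Leaf nodes (terminals): 2757
Internal nodes = n - 1 = 2757 - 1 = 2756
Total = leaves + internal = 2757 + 2756 = 5513

5513


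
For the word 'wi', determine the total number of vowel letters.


Scanning each character of 'wi':
  Position 1: 'w' -> consonant (running count: 0)
  Position 2: 'i' -> vowel (running count: 1)
Total vowels: 1

1


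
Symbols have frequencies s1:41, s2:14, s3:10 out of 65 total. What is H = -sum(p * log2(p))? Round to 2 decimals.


Computing entropy H = -sum(p_i * log2(p_i)):
  s1: p = 41/65 = 0.6308, -p*log2(p) = 0.4193
  s2: p = 14/65 = 0.2154, -p*log2(p) = 0.4771
  s3: p = 10/65 = 0.1538, -p*log2(p) = 0.4155
H = sum of terms = 1.3119
Rounded to 2 decimals: 1.31

1.31


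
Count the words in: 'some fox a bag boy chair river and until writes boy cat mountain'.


Counting words by splitting on spaces:
  Word 1: 'some'
  Word 2: 'fox'
  Word 3: 'a'
  Word 4: 'bag'
  Word 5: 'boy'
  Word 6: 'chair'
  Word 7: 'river'
  Word 8: 'and'
  Word 9: 'until'
  Word 10: 'writes'
  Word 11: 'boy'
  Word 12: 'cat'
  Word 13: 'mountain'
Total words: 13

13


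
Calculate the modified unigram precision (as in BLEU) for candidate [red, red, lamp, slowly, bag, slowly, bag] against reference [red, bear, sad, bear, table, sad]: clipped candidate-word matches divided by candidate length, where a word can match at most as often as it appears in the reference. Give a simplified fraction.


Reference word counts: {'bear': 2, 'red': 1, 'sad': 2, 'table': 1}
Checking each candidate word (with clipping):
  'red' -> in reference (ref count 1, used 1/1) -> match (matches: 1)
  'red' -> ref count 1 already used up (1/1) -> clipped, no match (matches: 1)
  'lamp' -> not in reference -> no match (matches: 1)
  'slowly' -> not in reference -> no match (matches: 1)
  'bag' -> not in reference -> no match (matches: 1)
  'slowly' -> not in reference -> no match (matches: 1)
  'bag' -> not in reference -> no match (matches: 1)
Clipped matches: 1, Candidate length: 7
Precision = 1/7

1/7


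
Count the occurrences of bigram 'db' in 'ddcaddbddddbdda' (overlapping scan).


Scanning 'ddcaddbddddbdda' for bigram 'db':
  Position 0: 'dd' -> no
  Position 1: 'dc' -> no
  Position 2: 'ca' -> no
  Position 3: 'ad' -> no
  Position 4: 'dd' -> no
  Position 5: 'db' -> MATCH
  Position 6: 'bd' -> no
  Position 7: 'dd' -> no
  Position 8: 'dd' -> no
  Position 9: 'dd' -> no
  Position 10: 'db' -> MATCH
  Position 11: 'bd' -> no
  Position 12: 'dd' -> no
  Position 13: 'da' -> no
Total matches: 2

2


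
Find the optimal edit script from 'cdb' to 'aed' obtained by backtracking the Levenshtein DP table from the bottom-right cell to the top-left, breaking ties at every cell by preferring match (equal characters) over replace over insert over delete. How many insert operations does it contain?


Edit distance = 3. Backtracking from cell (3, 3) with preference match > replace > insert > delete,
then listing the resulting alignment 'cdb' -> 'aed' left to right:
  Step 1: replace c->a
  Step 2: replace d->e
  Step 3: replace b->d
Total insertions: 0

0


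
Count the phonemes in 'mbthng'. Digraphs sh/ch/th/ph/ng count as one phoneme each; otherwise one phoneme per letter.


Parsing 'mbthng' greedily, digraphs first:
  'm' -> consonant phoneme (phonemes so far: 1)
  'b' -> consonant phoneme (phonemes so far: 2)
  'th' -> digraph (1 consonant phoneme) (phonemes so far: 3)
  'ng' -> digraph (1 consonant phoneme) (phonemes so far: 4)
Total phonemes: 4

4


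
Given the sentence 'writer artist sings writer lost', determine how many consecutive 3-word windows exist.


Word trigrams from [5] words:
  Trigram 1: (writer artist sings)
  Trigram 2: (artist sings writer)
  Trigram 3: (sings writer lost)
Total word trigrams: 5 - 2 = 3

3


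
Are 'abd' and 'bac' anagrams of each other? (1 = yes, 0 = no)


Sort characters of 'abd': 'abd'
Sort characters of 'bac': 'abc'
Sorted forms differ -> they are NOT anagrams
Result: 0

0


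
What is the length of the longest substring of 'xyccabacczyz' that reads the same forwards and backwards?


Scanning 'xyccabacczyz' for palindromic substrings.
Substring at positions 2-8: 'ccabacc'.
Check: reverse('ccabacc') = 'ccabacc' -> palindrome confirmed.
Neighbouring characters ('y' / 'z') break symmetry, so it cannot extend further.
No longer palindromic substring exists; longest length = 7

7


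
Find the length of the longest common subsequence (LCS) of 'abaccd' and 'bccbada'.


DP table for LCS of 'abaccd' and 'bccbada':
       b  c  c  b  a  d  a
    0  0  0  0  0  0  0  0
  a 0  0  0  0  0  1  1  1
  b 0  1  1  1  1  1  1  1
  a 0  1  1  1  1  2  2  2
  c 0  1  2  2  2  2  2  2
  c 0  1  2  3  3  3  3  3
  d 0  1  2  3  3  3  4  4
LCS: 'bccd'
LCS length = 4

4


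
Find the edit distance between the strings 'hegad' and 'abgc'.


Building DP table for s1='hegad' (len 5) and s2='abgc' (len 4):
       a  b  g  c
    0  1  2  3  4
  h 1  1  2  3  4
  e 2  2  2  3  4
  g 3  3  3  2  3
  a 4  3  4  3  3
  d 5  4  4  4  4
Edit distance = dp[5][4] = 4

4


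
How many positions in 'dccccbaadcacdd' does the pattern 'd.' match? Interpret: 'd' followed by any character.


Pattern: d. means 'd' followed by any character.
Scanning 'dccccbaadcacdd' position-by-position:
  Pos 0: window 'dc' -> MATCH
  Pos 1: window 'cc' -> no
  Pos 2: window 'cc' -> no
  Pos 3: window 'cc' -> no
  Pos 4: window 'cb' -> no
  Pos 5: window 'ba' -> no
  Pos 6: window 'aa' -> no
  Pos 7: window 'ad' -> no
  Pos 8: window 'dc' -> MATCH
  Pos 9: window 'ca' -> no
  Pos 10: window 'ac' -> no
  Pos 11: window 'cd' -> no
  Pos 12: window 'dd' -> MATCH
  Pos 13: window 'd' -> no
Total matches: 3

3


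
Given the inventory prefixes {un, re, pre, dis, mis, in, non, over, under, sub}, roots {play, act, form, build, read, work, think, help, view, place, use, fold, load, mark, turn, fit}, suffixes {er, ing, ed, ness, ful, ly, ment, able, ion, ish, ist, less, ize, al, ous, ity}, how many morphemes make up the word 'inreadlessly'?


Segmenting 'inreadlessly' against the inventory:
  'in' -> prefix (morpheme 1)
  'read' -> root (morpheme 2)
  'less' -> suffix (morpheme 3)
  'ly' -> suffix (morpheme 4)
Total morphemes: 4

4


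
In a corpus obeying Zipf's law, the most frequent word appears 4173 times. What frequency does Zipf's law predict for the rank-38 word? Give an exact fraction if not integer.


Zipf's law: freq(rank) = f1 / rank
f1 = 4173, rank = 38
freq = 4173 / 38
GCD(4173, 38) = 1
Simplified: 4173/38

4173/38


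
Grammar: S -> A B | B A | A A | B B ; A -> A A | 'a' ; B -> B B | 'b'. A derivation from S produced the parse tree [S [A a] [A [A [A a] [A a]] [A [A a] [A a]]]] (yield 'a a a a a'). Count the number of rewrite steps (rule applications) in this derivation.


Every bracketed nonterminal node [X ...] in the tree is produced by exactly one rule application.
Reading the tree off as a leftmost derivation:
  Step 1: S  =>  A A   (applied S -> A A)
  Step 2: A A  =>  a A   (applied A -> a)
  Step 3: a A  =>  a A A   (applied A -> A A)
  Step 4: a A A  =>  a A A A   (applied A -> A A)
  Step 5: a A A A  =>  a a A A   (applied A -> a)
  Step 6: a a A A  =>  a a a A   (applied A -> a)
  Step 7: a a a A  =>  a a a A A   (applied A -> A A)
  Step 8: a a a A A  =>  a a a a A   (applied A -> a)
  Step 9: a a a a A  =>  a a a a a   (applied A -> a)
Final yield: a a a a a
Total rewrite steps: 9

9


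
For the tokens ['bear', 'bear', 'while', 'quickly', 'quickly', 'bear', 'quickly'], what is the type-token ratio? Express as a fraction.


Tokens: 7
Unique types: ('bear', 'quickly', 'while') = 3
TTR = 3/7
Already in lowest terms.

3/7


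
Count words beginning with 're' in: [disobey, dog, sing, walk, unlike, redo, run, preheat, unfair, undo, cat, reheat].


Checking each word for prefix 're':
  'disobey' -> no (count: 0)
  'dog' -> no (count: 0)
  'sing' -> no (count: 0)
  'walk' -> no (count: 0)
  'unlike' -> no (count: 0)
  'redo' -> YES, starts with 're' (count: 1)
  'run' -> no (count: 1)
  'preheat' -> no (count: 1)
  'unfair' -> no (count: 1)
  'undo' -> no (count: 1)
  'cat' -> no (count: 1)
  'reheat' -> YES, starts with 're' (count: 2)
Total with prefix 're': 2

2


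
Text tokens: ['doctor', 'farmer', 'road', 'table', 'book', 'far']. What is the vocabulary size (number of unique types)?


Listing all tokens and tracking unique types:
  Token 1: 'doctor' -> NEW (unique so far: 1)
  Token 2: 'farmer' -> NEW (unique so far: 2)
  Token 3: 'road' -> NEW (unique so far: 3)
  Token 4: 'table' -> NEW (unique so far: 4)
  Token 5: 'book' -> NEW (unique so far: 5)
  Token 6: 'far' -> NEW (unique so far: 6)
Unique types: ('book', 'doctor', 'far', 'farmer', 'road', 'table')
Vocabulary size: 6

6


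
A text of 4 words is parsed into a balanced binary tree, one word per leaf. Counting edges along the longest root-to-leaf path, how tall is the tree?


In a balanced binary tree with n leaves the deepest leaf is ceil(log2(n)) edges below the root.
log2(4) = 2.0000
ceil(2.0000) = 2
height (edges) = 2

2


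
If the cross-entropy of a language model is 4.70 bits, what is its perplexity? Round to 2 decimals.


Perplexity formula: PP = 2^H
H = 4.70
PP = 2^4.70
Decompose: 2^4.70 = 2^4 * 2^0.70
2^4 = 16, 2^0.70 ~ 1.6245048
PP ~ 16 * 1.6245048 = 25.9920768
Rounded to 2 decimals: 25.99

25.99


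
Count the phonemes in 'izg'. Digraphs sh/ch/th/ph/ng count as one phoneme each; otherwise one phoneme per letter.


Parsing 'izg' greedily, digraphs first:
  'i' -> vowel phoneme (phonemes so far: 1)
  'z' -> consonant phoneme (phonemes so far: 2)
  'g' -> consonant phoneme (phonemes so far: 3)
Total phonemes: 3

3


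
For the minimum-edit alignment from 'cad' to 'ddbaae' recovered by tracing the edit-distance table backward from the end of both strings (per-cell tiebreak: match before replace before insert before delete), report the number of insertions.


Edit distance = 5. Backtracking from cell (3, 6) with preference match > replace > insert > delete,
then listing the resulting alignment 'cad' -> 'ddbaae' left to right:
  Step 1: insert 'd' [insertion #1]
  Step 2: insert 'd' [insertion #2]
  Step 3: insert 'b' [insertion #3]
  Step 4: replace c->a
  Step 5: keep 'a'
  Step 6: replace d->e
Total insertions: 3

3


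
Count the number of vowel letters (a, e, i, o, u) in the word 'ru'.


Scanning each character of 'ru':
  Position 1: 'r' -> consonant (running count: 0)
  Position 2: 'u' -> vowel (running count: 1)
Total vowels: 1

1


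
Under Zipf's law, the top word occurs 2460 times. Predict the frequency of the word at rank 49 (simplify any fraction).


Zipf's law: freq(rank) = f1 / rank
f1 = 2460, rank = 49
freq = 2460 / 49
GCD(2460, 49) = 1
Simplified: 2460/49

2460/49


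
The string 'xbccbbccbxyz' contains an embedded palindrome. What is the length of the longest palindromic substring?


Scanning 'xbccbbccbxyz' for palindromic substrings.
Substring at positions 0-9: 'xbccbbccbx'.
Check: reverse('xbccbbccbx') = 'xbccbbccbx' -> palindrome confirmed.
Neighbouring characters ('-' / 'y') break symmetry, so it cannot extend further.
No longer palindromic substring exists; longest length = 10

10


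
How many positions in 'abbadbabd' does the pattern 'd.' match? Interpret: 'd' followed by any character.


Pattern: d. means 'd' followed by any character.
Scanning 'abbadbabd' position-by-position:
  Pos 0: window 'ab' -> no
  Pos 1: window 'bb' -> no
  Pos 2: window 'ba' -> no
  Pos 3: window 'ad' -> no
  Pos 4: window 'db' -> MATCH
  Pos 5: window 'ba' -> no
  Pos 6: window 'ab' -> no
  Pos 7: window 'bd' -> no
  Pos 8: window 'd' -> no
Total matches: 1

1


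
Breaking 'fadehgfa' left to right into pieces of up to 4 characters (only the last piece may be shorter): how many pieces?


'fadehgfa' has 8 characters.
Chunking with max size 4:
  Chunk 1: 'fade' (positions 0-3)
  Chunk 2: 'hgfa' (positions 4-7)
Total chunks: ceil(8 / 4) = 2

2


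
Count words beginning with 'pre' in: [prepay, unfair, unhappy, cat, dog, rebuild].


Checking each word for prefix 'pre':
  'prepay' -> YES, starts with 'pre' (count: 1)
  'unfair' -> no (count: 1)
  'unhappy' -> no (count: 1)
  'cat' -> no (count: 1)
  'dog' -> no (count: 1)
  'rebuild' -> no (count: 1)
Total with prefix 'pre': 1

1


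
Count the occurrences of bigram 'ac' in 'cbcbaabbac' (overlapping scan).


Scanning 'cbcbaabbac' for bigram 'ac':
  Position 0: 'cb' -> no
  Position 1: 'bc' -> no
  Position 2: 'cb' -> no
  Position 3: 'ba' -> no
  Position 4: 'aa' -> no
  Position 5: 'ab' -> no
  Position 6: 'bb' -> no
  Position 7: 'ba' -> no
  Position 8: 'ac' -> MATCH
Total matches: 1

1


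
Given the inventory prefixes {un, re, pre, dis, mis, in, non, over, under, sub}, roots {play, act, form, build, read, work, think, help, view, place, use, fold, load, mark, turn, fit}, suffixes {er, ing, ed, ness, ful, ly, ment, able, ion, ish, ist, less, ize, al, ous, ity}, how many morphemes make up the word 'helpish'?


Segmenting 'helpish' against the inventory:
  'help' -> root (morpheme 1)
  'ish' -> suffix (morpheme 2)
Total morphemes: 2

2


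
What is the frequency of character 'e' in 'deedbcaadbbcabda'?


Scanning 'deedbcaadbbcabda' for 'e':
  Position 1: 'e' -> MATCH (count: 1)
  Position 2: 'e' -> MATCH (count: 2)
Total occurrences of 'e': 2

2


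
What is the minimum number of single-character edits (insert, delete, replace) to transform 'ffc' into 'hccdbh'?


Building DP table for s1='ffc' (len 3) and s2='hccdbh' (len 6):
       h  c  c  d  b  h
    0  1  2  3  4  5  6
  f 1  1  2  3  4  5  6
  f 2  2  2  3  4  5  6
  c 3  3  2  2  3  4  5
Edit distance = dp[3][6] = 5

5


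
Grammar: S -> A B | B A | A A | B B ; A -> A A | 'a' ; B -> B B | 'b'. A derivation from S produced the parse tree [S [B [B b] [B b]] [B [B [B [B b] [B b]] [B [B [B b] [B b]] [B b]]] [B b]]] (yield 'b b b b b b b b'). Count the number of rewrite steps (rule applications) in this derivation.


Every bracketed nonterminal node [X ...] in the tree is produced by exactly one rule application.
Reading the tree off as a leftmost derivation:
  Step 1: S  =>  B B   (applied S -> B B)
  Step 2: B B  =>  B B B   (applied B -> B B)
  Step 3: B B B  =>  b B B   (applied B -> b)
  Step 4: b B B  =>  b b B   (applied B -> b)
  Step 5: b b B  =>  b b B B   (applied B -> B B)
  Step 6: b b B B  =>  b b B B B   (applied B -> B B)
  Step 7: b b B B B  =>  b b B B B B   (applied B -> B B)
  Step 8: b b B B B B  =>  b b b B B B   (applied B -> b)
  Step 9: b b b B B B  =>  b b b b B B   (applied B -> b)
  Step 10: b b b b B B  =>  b b b b B B B   (applied B -> B B)
  Step 11: b b b b B B B  =>  b b b b B B B B   (applied B -> B B)
  Step 12: b b b b B B B B  =>  b b b b b B B B   (applied B -> b)
  Step 13: b b b b b B B B  =>  b b b b b b B B   (applied B -> b)
  Step 14: b b b b b b B B  =>  b b b b b b b B   (applied B -> b)
  Step 15: b b b b b b b B  =>  b b b b b b b b   (applied B -> b)
Final yield: b b b b b b b b
Total rewrite steps: 15

15


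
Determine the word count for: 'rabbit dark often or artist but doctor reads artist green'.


Counting words by splitting on spaces:
  Word 1: 'rabbit'
  Word 2: 'dark'
  Word 3: 'often'
  Word 4: 'or'
  Word 5: 'artist'
  Word 6: 'but'
  Word 7: 'doctor'
  Word 8: 'reads'
  Word 9: 'artist'
  Word 10: 'green'
Total words: 10

10


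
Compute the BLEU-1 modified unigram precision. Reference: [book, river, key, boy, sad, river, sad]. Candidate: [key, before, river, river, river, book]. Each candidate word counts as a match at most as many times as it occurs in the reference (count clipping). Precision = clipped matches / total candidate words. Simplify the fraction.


Reference word counts: {'book': 1, 'boy': 1, 'key': 1, 'river': 2, 'sad': 2}
Checking each candidate word (with clipping):
  'key' -> in reference (ref count 1, used 1/1) -> match (matches: 1)
  'before' -> not in reference -> no match (matches: 1)
  'river' -> in reference (ref count 2, used 1/2) -> match (matches: 2)
  'river' -> in reference (ref count 2, used 2/2) -> match (matches: 3)
  'river' -> ref count 2 already used up (2/2) -> clipped, no match (matches: 3)
  'book' -> in reference (ref count 1, used 1/1) -> match (matches: 4)
Clipped matches: 4, Candidate length: 6
Precision = 4/6 = 2/3

2/3


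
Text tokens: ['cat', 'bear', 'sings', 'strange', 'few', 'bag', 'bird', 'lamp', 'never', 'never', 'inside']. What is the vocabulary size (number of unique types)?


Listing all tokens and tracking unique types:
  Token 1: 'cat' -> NEW (unique so far: 1)
  Token 2: 'bear' -> NEW (unique so far: 2)
  Token 3: 'sings' -> NEW (unique so far: 3)
  Token 4: 'strange' -> NEW (unique so far: 4)
  Token 5: 'few' -> NEW (unique so far: 5)
  Token 6: 'bag' -> NEW (unique so far: 6)
  Token 7: 'bird' -> NEW (unique so far: 7)
  Token 8: 'lamp' -> NEW (unique so far: 8)
  Token 9: 'never' -> NEW (unique so far: 9)
  Token 10: 'never' -> duplicate (unique so far: 9)
  Token 11: 'inside' -> NEW (unique so far: 10)
Unique types: ('bag', 'bear', 'bird', 'cat', 'few', 'inside', 'lamp', 'never', 'sings', 'strange')
Vocabulary size: 10

10


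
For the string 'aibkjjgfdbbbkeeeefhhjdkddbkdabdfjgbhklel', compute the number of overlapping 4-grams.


String 'aibkjjgfdbbbkeeeefhhjdkddbkdabdfjgbhklel' has length L = 40.
Number of overlapping n-grams = L - n + 1
Substituting: 40 - 4 + 1 = 37

37


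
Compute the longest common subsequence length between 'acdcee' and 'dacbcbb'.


DP table for LCS of 'acdcee' and 'dacbcbb':
       d  a  c  b  c  b  b
    0  0  0  0  0  0  0  0
  a 0  0  1  1  1  1  1  1
  c 0  0  1  2  2  2  2  2
  d 0  1  1  2  2  2  2  2
  c 0  1  1  2  2  3  3  3
  e 0  1  1  2  2  3  3  3
  e 0  1  1  2  2  3  3  3
LCS: 'acc'
LCS length = 3

3


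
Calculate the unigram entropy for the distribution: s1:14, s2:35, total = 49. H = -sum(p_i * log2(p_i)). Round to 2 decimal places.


Computing entropy H = -sum(p_i * log2(p_i)):
  s1: p = 14/49 = 0.2857, -p*log2(p) = 0.5164
  s2: p = 35/49 = 0.7143, -p*log2(p) = 0.3467
H = sum of terms = 0.8631
Rounded to 2 decimals: 0.86

0.86


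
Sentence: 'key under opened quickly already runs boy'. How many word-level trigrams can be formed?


Word trigrams from [7] words:
  Trigram 1: (key under opened)
  Trigram 2: (under opened quickly)
  Trigram 3: (opened quickly already)
  Trigram 4: (quickly already runs)
  Trigram 5: (already runs boy)
Total word trigrams: 7 - 2 = 5

5


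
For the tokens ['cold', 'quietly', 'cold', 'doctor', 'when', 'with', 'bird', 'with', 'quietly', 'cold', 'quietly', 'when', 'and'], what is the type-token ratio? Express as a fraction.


Tokens: 13
Unique types: ('and', 'bird', 'cold', 'doctor', 'quietly', 'when', 'with') = 7
TTR = 7/13
Already in lowest terms.

7/13


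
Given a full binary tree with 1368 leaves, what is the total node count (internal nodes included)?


Leaf nodes (terminals): 1368
Internal nodes = n - 1 = 1368 - 1 = 1367
Total = leaves + internal = 1368 + 1367 = 2735

2735


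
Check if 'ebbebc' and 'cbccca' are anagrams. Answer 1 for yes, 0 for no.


Sort characters of 'ebbebc': 'bbbcee'
Sort characters of 'cbccca': 'abcccc'
Sorted forms differ -> they are NOT anagrams
Result: 0

0


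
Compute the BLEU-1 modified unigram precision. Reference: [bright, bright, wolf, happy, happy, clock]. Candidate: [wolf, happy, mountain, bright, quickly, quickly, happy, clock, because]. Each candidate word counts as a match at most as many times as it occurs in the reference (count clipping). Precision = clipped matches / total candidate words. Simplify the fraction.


Reference word counts: {'bright': 2, 'clock': 1, 'happy': 2, 'wolf': 1}
Checking each candidate word (with clipping):
  'wolf' -> in reference (ref count 1, used 1/1) -> match (matches: 1)
  'happy' -> in reference (ref count 2, used 1/2) -> match (matches: 2)
  'mountain' -> not in reference -> no match (matches: 2)
  'bright' -> in reference (ref count 2, used 1/2) -> match (matches: 3)
  'quickly' -> not in reference -> no match (matches: 3)
  'quickly' -> not in reference -> no match (matches: 3)
  'happy' -> in reference (ref count 2, used 2/2) -> match (matches: 4)
  'clock' -> in reference (ref count 1, used 1/1) -> match (matches: 5)
  'because' -> not in reference -> no match (matches: 5)
Clipped matches: 5, Candidate length: 9
Precision = 5/9

5/9


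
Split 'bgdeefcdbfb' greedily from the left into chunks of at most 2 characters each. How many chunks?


'bgdeefcdbfb' has 11 characters.
Chunking with max size 2:
  Chunk 1: 'bg' (positions 0-1)
  Chunk 2: 'de' (positions 2-3)
  Chunk 3: 'ef' (positions 4-5)
  Chunk 4: 'cd' (positions 6-7)
  Chunk 5: 'bf' (positions 8-9)
  Chunk 6: 'b' (positions 10-10)
Total chunks: ceil(11 / 2) = 6

6


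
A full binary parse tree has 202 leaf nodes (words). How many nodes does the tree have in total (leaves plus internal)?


Leaf nodes (terminals): 202
Internal nodes = n - 1 = 202 - 1 = 201
Total = leaves + internal = 202 + 201 = 403

403


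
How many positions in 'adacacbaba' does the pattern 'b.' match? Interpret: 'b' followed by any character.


Pattern: b. means 'b' followed by any character.
Scanning 'adacacbaba' position-by-position:
  Pos 0: window 'ad' -> no
  Pos 1: window 'da' -> no
  Pos 2: window 'ac' -> no
  Pos 3: window 'ca' -> no
  Pos 4: window 'ac' -> no
  Pos 5: window 'cb' -> no
  Pos 6: window 'ba' -> MATCH
  Pos 7: window 'ab' -> no
  Pos 8: window 'ba' -> MATCH
  Pos 9: window 'a' -> no
Total matches: 2

2


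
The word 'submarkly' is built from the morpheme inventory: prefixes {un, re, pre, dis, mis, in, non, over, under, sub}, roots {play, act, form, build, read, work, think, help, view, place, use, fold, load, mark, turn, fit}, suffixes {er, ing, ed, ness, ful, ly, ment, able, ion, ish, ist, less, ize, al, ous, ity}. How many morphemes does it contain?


Segmenting 'submarkly' against the inventory:
  'sub' -> prefix (morpheme 1)
  'mark' -> root (morpheme 2)
  'ly' -> suffix (morpheme 3)
Total morphemes: 3

3


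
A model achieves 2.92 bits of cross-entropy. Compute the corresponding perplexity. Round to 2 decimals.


Perplexity formula: PP = 2^H
H = 2.92
PP = 2^2.92
Decompose: 2^2.92 = 2^2 * 2^0.92
2^2 = 4, 2^0.92 ~ 1.8921153
PP ~ 4 * 1.8921153 = 7.5684612
Rounded to 2 decimals: 7.57

7.57


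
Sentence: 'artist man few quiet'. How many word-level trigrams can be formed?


Word trigrams from [4] words:
  Trigram 1: (artist man few)
  Trigram 2: (man few quiet)
Total word trigrams: 4 - 2 = 2

2


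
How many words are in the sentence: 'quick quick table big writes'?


Counting words by splitting on spaces:
  Word 1: 'quick'
  Word 2: 'quick'
  Word 3: 'table'
  Word 4: 'big'
  Word 5: 'writes'
Total words: 5

5


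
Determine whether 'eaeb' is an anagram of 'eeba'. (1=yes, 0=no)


Sort characters of 'eaeb': 'abee'
Sort characters of 'eeba': 'abee'
Sorted forms match -> they ARE anagrams
Result: 1

1


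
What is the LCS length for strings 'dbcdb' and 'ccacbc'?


DP table for LCS of 'dbcdb' and 'ccacbc':
       c  c  a  c  b  c
    0  0  0  0  0  0  0
  d 0  0  0  0  0  0  0
  b 0  0  0  0  0  1  1
  c 0  1  1  1  1  1  2
  d 0  1  1  1  1  1  2
  b 0  1  1  1  1  2  2
LCS: 'bc'
LCS length = 2

2


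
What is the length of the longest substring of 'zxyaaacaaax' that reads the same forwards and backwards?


Scanning 'zxyaaacaaax' for palindromic substrings.
Substring at positions 3-9: 'aaacaaa'.
Check: reverse('aaacaaa') = 'aaacaaa' -> palindrome confirmed.
Neighbouring characters ('y' / 'x') break symmetry, so it cannot extend further.
No longer palindromic substring exists; longest length = 7

7


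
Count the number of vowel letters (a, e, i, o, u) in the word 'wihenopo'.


Scanning each character of 'wihenopo':
  Position 1: 'w' -> consonant (running count: 0)
  Position 2: 'i' -> vowel (running count: 1)
  Position 3: 'h' -> consonant (running count: 1)
  Position 4: 'e' -> vowel (running count: 2)
  Position 5: 'n' -> consonant (running count: 2)
  Position 6: 'o' -> vowel (running count: 3)
  Position 7: 'p' -> consonant (running count: 3)
  Position 8: 'o' -> vowel (running count: 4)
Total vowels: 4

4


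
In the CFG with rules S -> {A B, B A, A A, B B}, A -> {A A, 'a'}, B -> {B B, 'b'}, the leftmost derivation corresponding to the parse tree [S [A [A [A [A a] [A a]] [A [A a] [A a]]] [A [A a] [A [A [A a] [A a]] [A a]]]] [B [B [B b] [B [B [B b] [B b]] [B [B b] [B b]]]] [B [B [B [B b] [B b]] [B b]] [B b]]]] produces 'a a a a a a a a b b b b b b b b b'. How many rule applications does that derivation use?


Every bracketed nonterminal node [X ...] in the tree is produced by exactly one rule application.
Reading the tree off as a leftmost derivation:
  Step 1: S  =>  A B   (applied S -> A B)
  Step 2: A B  =>  A A B   (applied A -> A A)
  Step 3: A A B  =>  A A A B   (applied A -> A A)
  Step 4: A A A B  =>  A A A A B   (applied A -> A A)
  Step 5: A A A A B  =>  a A A A B   (applied A -> a)
  Step 6: a A A A B  =>  a a A A B   (applied A -> a)
  Step 7: a a A A B  =>  a a A A A B   (applied A -> A A)
  Step 8: a a A A A B  =>  a a a A A B   (applied A -> a)
  Step 9: a a a A A B  =>  a a a a A B   (applied A -> a)
  Step 10: a a a a A B  =>  a a a a A A B   (applied A -> A A)
  Step 11: a a a a A A B  =>  a a a a a A B   (applied A -> a)
  Step 12: a a a a a A B  =>  a a a a a A A B   (applied A -> A A)
  Step 13: a a a a a A A B  =>  a a a a a A A A B   (applied A -> A A)
  Step 14: a a a a a A A A B  =>  a a a a a a A A B   (applied A -> a)
  Step 15: a a a a a a A A B  =>  a a a a a a a A B   (applied A -> a)
  Step 16: a a a a a a a A B  =>  a a a a a a a a B   (applied A -> a)
  Step 17: a a a a a a a a B  =>  a a a a a a a a B B   (applied B -> B B)
  Step 18: a a a a a a a a B B  =>  a a a a a a a a B B B   (applied B -> B B)
  Step 19: a a a a a a a a B B B  =>  a a a a a a a a b B B   (applied B -> b)
  Step 20: a a a a a a a a b B B  =>  a a a a a a a a b B B B   (applied B -> B B)
  Step 21: a a a a a a a a b B B B  =>  a a a a a a a a b B B B B   (applied B -> B B)
  Step 22: a a a a a a a a b B B B B  =>  a a a a a a a a b b B B B   (applied B -> b)
  Step 23: a a a a a a a a b b B B B  =>  a a a a a a a a b b b B B   (applied B -> b)
  Step 24: a a a a a a a a b b b B B  =>  a a a a a a a a b b b B B B   (applied B -> B B)
  Step 25: a a a a a a a a b b b B B B  =>  a a a a a a a a b b b b B B   (applied B -> b)
  Step 26: a a a a a a a a b b b b B B  =>  a a a a a a a a b b b b b B   (applied B -> b)
  Step 27: a a a a a a a a b b b b b B  =>  a a a a a a a a b b b b b B B   (applied B -> B B)
  Step 28: a a a a a a a a b b b b b B B  =>  a a a a a a a a b b b b b B B B   (applied B -> B B)
  Step 29: a a a a a a a a b b b b b B B B  =>  a a a a a a a a b b b b b B B B B   (applied B -> B B)
  Step 30: a a a a a a a a b b b b b B B B B  =>  a a a a a a a a b b b b b b B B B   (applied B -> b)
  Step 31: a a a a a a a a b b b b b b B B B  =>  a a a a a a a a b b b b b b b B B   (applied B -> b)
  Step 32: a a a a a a a a b b b b b b b B B  =>  a a a a a a a a b b b b b b b b B   (applied B -> b)
  Step 33: a a a a a a a a b b b b b b b b B  =>  a a a a a a a a b b b b b b b b b   (applied B -> b)
Final yield: a a a a a a a a b b b b b b b b b
Total rewrite steps: 33

33


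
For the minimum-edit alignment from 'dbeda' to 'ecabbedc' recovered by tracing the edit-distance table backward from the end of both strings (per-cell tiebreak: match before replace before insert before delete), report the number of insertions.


Edit distance = 5. Backtracking from cell (5, 8) with preference match > replace > insert > delete,
then listing the resulting alignment 'dbeda' -> 'ecabbedc' left to right:
  Step 1: insert 'e' [insertion #1]
  Step 2: insert 'c' [insertion #2]
  Step 3: insert 'a' [insertion #3]
  Step 4: replace d->b
  Step 5: keep 'b'
  Step 6: keep 'e'
  Step 7: keep 'd'
  Step 8: replace a->c
Total insertions: 3

3


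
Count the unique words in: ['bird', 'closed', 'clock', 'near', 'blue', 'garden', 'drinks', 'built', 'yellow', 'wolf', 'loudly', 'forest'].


Listing all tokens and tracking unique types:
  Token 1: 'bird' -> NEW (unique so far: 1)
  Token 2: 'closed' -> NEW (unique so far: 2)
  Token 3: 'clock' -> NEW (unique so far: 3)
  Token 4: 'near' -> NEW (unique so far: 4)
  Token 5: 'blue' -> NEW (unique so far: 5)
  Token 6: 'garden' -> NEW (unique so far: 6)
  Token 7: 'drinks' -> NEW (unique so far: 7)
  Token 8: 'built' -> NEW (unique so far: 8)
  Token 9: 'yellow' -> NEW (unique so far: 9)
  Token 10: 'wolf' -> NEW (unique so far: 10)
  Token 11: 'loudly' -> NEW (unique so far: 11)
  Token 12: 'forest' -> NEW (unique so far: 12)
Unique types: ('bird', 'blue', 'built', 'clock', 'closed', 'drinks', 'forest', 'garden', 'loudly', 'near', 'wolf', 'yellow')
Vocabulary size: 12

12


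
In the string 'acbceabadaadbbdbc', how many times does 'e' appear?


Scanning 'acbceabadaadbbdbc' for 'e':
  Position 4: 'e' -> MATCH (count: 1)
Total occurrences of 'e': 1

1


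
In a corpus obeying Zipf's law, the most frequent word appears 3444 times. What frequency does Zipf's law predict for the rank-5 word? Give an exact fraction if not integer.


Zipf's law: freq(rank) = f1 / rank
f1 = 3444, rank = 5
freq = 3444 / 5
GCD(3444, 5) = 1
Simplified: 3444/5

3444/5


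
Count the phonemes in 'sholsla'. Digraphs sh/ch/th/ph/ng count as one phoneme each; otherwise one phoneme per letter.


Parsing 'sholsla' greedily, digraphs first:
  'sh' -> digraph (1 consonant phoneme) (phonemes so far: 1)
  'o' -> vowel phoneme (phonemes so far: 2)
  'l' -> consonant phoneme (phonemes so far: 3)
  's' -> consonant phoneme (phonemes so far: 4)
  'l' -> consonant phoneme (phonemes so far: 5)
  'a' -> vowel phoneme (phonemes so far: 6)
Total phonemes: 6

6


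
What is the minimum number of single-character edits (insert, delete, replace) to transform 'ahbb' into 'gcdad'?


Building DP table for s1='ahbb' (len 4) and s2='gcdad' (len 5):
       g  c  d  a  d
    0  1  2  3  4  5
  a 1  1  2  3  3  4
  h 2  2  2  3  4  4
  b 3  3  3  3  4  5
  b 4  4  4  4  4  5
Edit distance = dp[4][5] = 5

5


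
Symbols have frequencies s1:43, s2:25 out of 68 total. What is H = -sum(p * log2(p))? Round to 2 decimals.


Computing entropy H = -sum(p_i * log2(p_i)):
  s1: p = 43/68 = 0.6324, -p*log2(p) = 0.4181
  s2: p = 25/68 = 0.3676, -p*log2(p) = 0.5307
H = sum of terms = 0.9488
Rounded to 2 decimals: 0.95

0.95


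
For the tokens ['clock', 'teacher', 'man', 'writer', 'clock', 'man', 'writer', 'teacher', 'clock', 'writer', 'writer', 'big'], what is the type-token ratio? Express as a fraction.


Tokens: 12
Unique types: ('big', 'clock', 'man', 'teacher', 'writer') = 5
TTR = 5/12
Already in lowest terms.

5/12


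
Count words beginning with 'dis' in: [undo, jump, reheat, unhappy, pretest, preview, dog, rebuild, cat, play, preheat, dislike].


Checking each word for prefix 'dis':
  'undo' -> no (count: 0)
  'jump' -> no (count: 0)
  'reheat' -> no (count: 0)
  'unhappy' -> no (count: 0)
  'pretest' -> no (count: 0)
  'preview' -> no (count: 0)
  'dog' -> no (count: 0)
  'rebuild' -> no (count: 0)
  'cat' -> no (count: 0)
  'play' -> no (count: 0)
  'preheat' -> no (count: 0)
  'dislike' -> YES, starts with 'dis' (count: 1)
Total with prefix 'dis': 1

1


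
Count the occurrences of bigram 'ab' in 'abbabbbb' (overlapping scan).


Scanning 'abbabbbb' for bigram 'ab':
  Position 0: 'ab' -> MATCH
  Position 1: 'bb' -> no
  Position 2: 'ba' -> no
  Position 3: 'ab' -> MATCH
  Position 4: 'bb' -> no
  Position 5: 'bb' -> no
  Position 6: 'bb' -> no
Total matches: 2

2


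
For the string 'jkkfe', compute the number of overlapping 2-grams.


String 'jkkfe' has length L = 5.
Number of overlapping n-grams = L - n + 1
Substituting: 5 - 2 + 1 = 4

4


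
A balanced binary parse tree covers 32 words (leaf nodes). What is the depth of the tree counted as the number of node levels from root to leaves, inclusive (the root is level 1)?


In a balanced binary tree with n leaves the deepest leaf is ceil(log2(n)) edges below the root,
so counting node levels inclusive of root and leaves gives ceil(log2(n)) + 1 levels.
log2(32) = 5.0000
ceil(5.0000) = 5
levels = 5 + 1 = 6

6


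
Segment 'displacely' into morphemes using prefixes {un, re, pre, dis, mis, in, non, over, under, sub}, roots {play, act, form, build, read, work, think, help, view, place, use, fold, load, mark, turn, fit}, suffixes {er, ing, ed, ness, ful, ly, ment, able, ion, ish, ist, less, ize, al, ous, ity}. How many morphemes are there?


Segmenting 'displacely' against the inventory:
  'dis' -> prefix (morpheme 1)
  'place' -> root (morpheme 2)
  'ly' -> suffix (morpheme 3)
Total morphemes: 3

3


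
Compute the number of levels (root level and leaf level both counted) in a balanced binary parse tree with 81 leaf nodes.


In a balanced binary tree with n leaves the deepest leaf is ceil(log2(n)) edges below the root,
so counting node levels inclusive of root and leaves gives ceil(log2(n)) + 1 levels.
log2(81) = 6.3399
ceil(6.3399) = 7
levels = 7 + 1 = 8

8


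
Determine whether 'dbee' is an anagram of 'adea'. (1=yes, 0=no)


Sort characters of 'dbee': 'bdee'
Sort characters of 'adea': 'aade'
Sorted forms differ -> they are NOT anagrams
Result: 0

0


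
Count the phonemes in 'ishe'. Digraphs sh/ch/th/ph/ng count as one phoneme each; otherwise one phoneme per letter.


Parsing 'ishe' greedily, digraphs first:
  'i' -> vowel phoneme (phonemes so far: 1)
  'sh' -> digraph (1 consonant phoneme) (phonemes so far: 2)
  'e' -> vowel phoneme (phonemes so far: 3)
Total phonemes: 3

3


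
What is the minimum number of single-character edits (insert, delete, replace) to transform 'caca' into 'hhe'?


Building DP table for s1='caca' (len 4) and s2='hhe' (len 3):
       h  h  e
    0  1  2  3
  c 1  1  2  3
  a 2  2  2  3
  c 3  3  3  3
  a 4  4  4  4
Edit distance = dp[4][3] = 4

4


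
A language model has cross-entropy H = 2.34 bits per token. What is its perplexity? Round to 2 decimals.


Perplexity formula: PP = 2^H
H = 2.34
PP = 2^2.34
Decompose: 2^2.34 = 2^2 * 2^0.34
2^2 = 4, 2^0.34 ~ 1.2657566
PP ~ 4 * 1.2657566 = 5.0630264
Rounded to 2 decimals: 5.06

5.06


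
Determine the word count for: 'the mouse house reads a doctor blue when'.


Counting words by splitting on spaces:
  Word 1: 'the'
  Word 2: 'mouse'
  Word 3: 'house'
  Word 4: 'reads'
  Word 5: 'a'
  Word 6: 'doctor'
  Word 7: 'blue'
  Word 8: 'when'
Total words: 8

8


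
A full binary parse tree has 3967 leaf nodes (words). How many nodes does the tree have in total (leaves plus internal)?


Leaf nodes (terminals): 3967
Internal nodes = n - 1 = 3967 - 1 = 3966
Total = leaves + internal = 3967 + 3966 = 7933

7933


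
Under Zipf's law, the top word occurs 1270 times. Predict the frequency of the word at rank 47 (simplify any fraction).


Zipf's law: freq(rank) = f1 / rank
f1 = 1270, rank = 47
freq = 1270 / 47
GCD(1270, 47) = 1
Simplified: 1270/47

1270/47


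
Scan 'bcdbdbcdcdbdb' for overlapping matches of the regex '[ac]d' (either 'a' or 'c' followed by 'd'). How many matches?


Pattern: [ac]d means either 'a' or 'c' followed by 'd'.
Scanning 'bcdbdbcdcdbdb' position-by-position:
  Pos 0: window 'bc' -> no
  Pos 1: window 'cd' -> MATCH
  Pos 2: window 'db' -> no
  Pos 3: window 'bd' -> no
  Pos 4: window 'db' -> no
  Pos 5: window 'bc' -> no
  Pos 6: window 'cd' -> MATCH
  Pos 7: window 'dc' -> no
  Pos 8: window 'cd' -> MATCH
  Pos 9: window 'db' -> no
  Pos 10: window 'bd' -> no
  Pos 11: window 'db' -> no
  Pos 12: window 'b' -> no
Total matches: 3

3


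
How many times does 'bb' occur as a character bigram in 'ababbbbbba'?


Scanning 'ababbbbbba' for bigram 'bb':
  Position 0: 'ab' -> no
  Position 1: 'ba' -> no
  Position 2: 'ab' -> no
  Position 3: 'bb' -> MATCH
  Position 4: 'bb' -> MATCH
  Position 5: 'bb' -> MATCH
  Position 6: 'bb' -> MATCH
  Position 7: 'bb' -> MATCH
  Position 8: 'ba' -> no
Total matches: 5

5


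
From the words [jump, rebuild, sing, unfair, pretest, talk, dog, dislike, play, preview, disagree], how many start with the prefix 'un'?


Checking each word for prefix 'un':
  'jump' -> no (count: 0)
  'rebuild' -> no (count: 0)
  'sing' -> no (count: 0)
  'unfair' -> YES, starts with 'un' (count: 1)
  'pretest' -> no (count: 1)
  'talk' -> no (count: 1)
  'dog' -> no (count: 1)
  'dislike' -> no (count: 1)
  'play' -> no (count: 1)
  'preview' -> no (count: 1)
  'disagree' -> no (count: 1)
Total with prefix 'un': 1

1


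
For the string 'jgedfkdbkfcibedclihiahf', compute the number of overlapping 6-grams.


String 'jgedfkdbkfcibedclihiahf' has length L = 23.
Number of overlapping n-grams = L - n + 1
Substituting: 23 - 6 + 1 = 18

18


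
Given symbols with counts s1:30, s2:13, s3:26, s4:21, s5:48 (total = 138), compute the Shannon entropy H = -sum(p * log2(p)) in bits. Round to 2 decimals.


Computing entropy H = -sum(p_i * log2(p_i)):
  s1: p = 30/138 = 0.2174, -p*log2(p) = 0.4786
  s2: p = 13/138 = 0.0942, -p*log2(p) = 0.3211
  s3: p = 26/138 = 0.1884, -p*log2(p) = 0.4537
  s4: p = 21/138 = 0.1522, -p*log2(p) = 0.4133
  s5: p = 48/138 = 0.3478, -p*log2(p) = 0.5299
H = sum of terms = 2.1966
Rounded to 2 decimals: 2.20

2.20


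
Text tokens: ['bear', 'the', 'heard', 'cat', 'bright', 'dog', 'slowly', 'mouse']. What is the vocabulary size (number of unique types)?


Listing all tokens and tracking unique types:
  Token 1: 'bear' -> NEW (unique so far: 1)
  Token 2: 'the' -> NEW (unique so far: 2)
  Token 3: 'heard' -> NEW (unique so far: 3)
  Token 4: 'cat' -> NEW (unique so far: 4)
  Token 5: 'bright' -> NEW (unique so far: 5)
  Token 6: 'dog' -> NEW (unique so far: 6)
  Token 7: 'slowly' -> NEW (unique so far: 7)
  Token 8: 'mouse' -> NEW (unique so far: 8)
Unique types: ('bear', 'bright', 'cat', 'dog', 'heard', 'mouse', 'slowly', 'the')
Vocabulary size: 8

8
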